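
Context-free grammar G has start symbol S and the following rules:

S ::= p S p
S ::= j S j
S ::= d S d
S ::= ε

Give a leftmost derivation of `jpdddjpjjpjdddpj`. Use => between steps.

S => jSj   [S ::= j S j]
jSj => jpSpj   [S ::= p S p]
jpSpj => jpdSdpj   [S ::= d S d]
jpdSdpj => jpddSddpj   [S ::= d S d]
jpddSddpj => jpdddSdddpj   [S ::= d S d]
jpdddSdddpj => jpdddjSjdddpj   [S ::= j S j]
jpdddjSjdddpj => jpdddjpSpjdddpj   [S ::= p S p]
jpdddjpSpjdddpj => jpdddjpjSjpjdddpj   [S ::= j S j]
jpdddjpjSjpjdddpj => jpdddjpjjpjdddpj   [S ::= ε]

S => jSj => jpSpj => jpdSdpj => jpddSddpj => jpdddSdddpj => jpdddjSjdddpj => jpdddjpSpjdddpj => jpdddjpjSjpjdddpj => jpdddjpjjpjdddpj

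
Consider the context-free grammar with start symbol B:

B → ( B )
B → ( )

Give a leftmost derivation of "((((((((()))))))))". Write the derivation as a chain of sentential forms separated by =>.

B => (B)   [B → ( B )]
(B) => ((B))   [B → ( B )]
((B)) => (((B)))   [B → ( B )]
(((B))) => ((((B))))   [B → ( B )]
((((B)))) => (((((B)))))   [B → ( B )]
(((((B))))) => ((((((B))))))   [B → ( B )]
((((((B)))))) => (((((((B)))))))   [B → ( B )]
(((((((B))))))) => ((((((((B))))))))   [B → ( B )]
((((((((B)))))))) => ((((((((()))))))))   [B → ( )]

B=>(B)=>((B))=>(((B)))=>((((B))))=>(((((B)))))=>((((((B))))))=>(((((((B)))))))=>((((((((B))))))))=>((((((((()))))))))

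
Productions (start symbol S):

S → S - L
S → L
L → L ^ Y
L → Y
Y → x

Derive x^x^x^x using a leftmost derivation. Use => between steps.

S => L => L^Y => L^Y^Y => L^Y^Y^Y => Y^Y^Y^Y => x^Y^Y^Y => x^x^Y^Y => x^x^x^Y => x^x^x^x

S => L   [S → L]
L => L^Y   [L → L ^ Y]
L^Y => L^Y^Y   [L → L ^ Y]
L^Y^Y => L^Y^Y^Y   [L → L ^ Y]
L^Y^Y^Y => Y^Y^Y^Y   [L → Y]
Y^Y^Y^Y => x^Y^Y^Y   [Y → x]
x^Y^Y^Y => x^x^Y^Y   [Y → x]
x^x^Y^Y => x^x^x^Y   [Y → x]
x^x^x^Y => x^x^x^x   [Y → x]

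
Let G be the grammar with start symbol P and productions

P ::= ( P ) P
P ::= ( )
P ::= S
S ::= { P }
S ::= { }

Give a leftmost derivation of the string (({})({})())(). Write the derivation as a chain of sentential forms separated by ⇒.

P ⇒ (P)P   [P ::= ( P ) P]
(P)P ⇒ ((P)P)P   [P ::= ( P ) P]
((P)P)P ⇒ ((S)P)P   [P ::= S]
((S)P)P ⇒ (({})P)P   [S ::= { }]
(({})P)P ⇒ (({})(P)P)P   [P ::= ( P ) P]
(({})(P)P)P ⇒ (({})(S)P)P   [P ::= S]
(({})(S)P)P ⇒ (({})({})P)P   [S ::= { }]
(({})({})P)P ⇒ (({})({})())P   [P ::= ( )]
(({})({})())P ⇒ (({})({})())()   [P ::= ( )]

P ⇒ (P)P ⇒ ((P)P)P ⇒ ((S)P)P ⇒ (({})P)P ⇒ (({})(P)P)P ⇒ (({})(S)P)P ⇒ (({})({})P)P ⇒ (({})({})())P ⇒ (({})({})())()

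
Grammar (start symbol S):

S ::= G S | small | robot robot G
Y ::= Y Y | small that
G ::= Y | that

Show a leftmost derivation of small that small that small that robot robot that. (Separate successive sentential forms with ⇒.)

S ⇒ G S ⇒ Y S ⇒ small that S ⇒ small that G S ⇒ small that Y S ⇒ small that Y Y S ⇒ small that small that Y S ⇒ small that small that small that S ⇒ small that small that small that robot robot G ⇒ small that small that small that robot robot that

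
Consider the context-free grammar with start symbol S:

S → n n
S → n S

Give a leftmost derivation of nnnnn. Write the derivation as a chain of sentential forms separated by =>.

S => nS => nnS => nnnS => nnnnn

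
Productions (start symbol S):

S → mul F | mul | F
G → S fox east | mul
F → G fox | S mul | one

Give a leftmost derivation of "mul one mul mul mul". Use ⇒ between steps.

S ⇒ F ⇒ S mul ⇒ F mul ⇒ S mul mul ⇒ mul F mul mul ⇒ mul S mul mul mul ⇒ mul F mul mul mul ⇒ mul one mul mul mul

S ⇒ F   [S → F]
F ⇒ S mul   [F → S mul]
S mul ⇒ F mul   [S → F]
F mul ⇒ S mul mul   [F → S mul]
S mul mul ⇒ mul F mul mul   [S → mul F]
mul F mul mul ⇒ mul S mul mul mul   [F → S mul]
mul S mul mul mul ⇒ mul F mul mul mul   [S → F]
mul F mul mul mul ⇒ mul one mul mul mul   [F → one]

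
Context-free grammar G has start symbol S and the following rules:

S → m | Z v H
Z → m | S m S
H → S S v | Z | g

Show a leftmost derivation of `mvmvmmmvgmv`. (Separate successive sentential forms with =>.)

S => ZvH => mvH => mvSSv => mvZvHSv => mvSmSvHSv => mvZvHmSvHSv => mvmvHmSvHSv => mvmvZmSvHSv => mvmvmmSvHSv => mvmvmmmvHSv => mvmvmmmvgSv => mvmvmmmvgmv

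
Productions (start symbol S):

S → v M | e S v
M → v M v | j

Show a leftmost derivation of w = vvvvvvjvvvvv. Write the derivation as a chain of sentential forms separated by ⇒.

S ⇒ vM ⇒ vvMv ⇒ vvvMvv ⇒ vvvvMvvv ⇒ vvvvvMvvvv ⇒ vvvvvvMvvvvv ⇒ vvvvvvjvvvvv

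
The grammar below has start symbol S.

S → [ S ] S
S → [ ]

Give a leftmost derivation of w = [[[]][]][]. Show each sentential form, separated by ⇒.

S ⇒ [S]S ⇒ [[S]S]S ⇒ [[[]]S]S ⇒ [[[]][]]S ⇒ [[[]][]][]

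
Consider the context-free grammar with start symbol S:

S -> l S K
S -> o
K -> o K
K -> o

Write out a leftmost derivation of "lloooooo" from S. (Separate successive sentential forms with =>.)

S=>lSK=>llSKK=>lloKK=>llooK=>lloooK=>llooooK=>lloooooK=>lloooooo

S => lSK   [S -> l S K]
lSK => llSKK   [S -> l S K]
llSKK => lloKK   [S -> o]
lloKK => llooK   [K -> o]
llooK => lloooK   [K -> o K]
lloooK => llooooK   [K -> o K]
llooooK => lloooooK   [K -> o K]
lloooooK => lloooooo   [K -> o]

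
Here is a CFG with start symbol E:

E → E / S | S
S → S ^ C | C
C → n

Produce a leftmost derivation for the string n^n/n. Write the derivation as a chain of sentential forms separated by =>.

E=>E/S=>S/S=>S^C/S=>C^C/S=>n^C/S=>n^n/S=>n^n/C=>n^n/n

E => E/S   [E → E / S]
E/S => S/S   [E → S]
S/S => S^C/S   [S → S ^ C]
S^C/S => C^C/S   [S → C]
C^C/S => n^C/S   [C → n]
n^C/S => n^n/S   [C → n]
n^n/S => n^n/C   [S → C]
n^n/C => n^n/n   [C → n]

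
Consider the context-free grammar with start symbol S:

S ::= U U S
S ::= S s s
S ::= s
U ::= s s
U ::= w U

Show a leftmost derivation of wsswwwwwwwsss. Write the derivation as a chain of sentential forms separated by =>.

S => UUS   [S ::= U U S]
UUS => wUUS   [U ::= w U]
wUUS => wssUS   [U ::= s s]
wssUS => wsswUS   [U ::= w U]
wsswUS => wsswwUS   [U ::= w U]
wsswwUS => wsswwwUS   [U ::= w U]
wsswwwUS => wsswwwwUS   [U ::= w U]
wsswwwwUS => wsswwwwwUS   [U ::= w U]
wsswwwwwUS => wsswwwwwwUS   [U ::= w U]
wsswwwwwwUS => wsswwwwwwwUS   [U ::= w U]
wsswwwwwwwUS => wsswwwwwwwssS   [U ::= s s]
wsswwwwwwwssS => wsswwwwwwwsss   [S ::= s]

S=>UUS=>wUUS=>wssUS=>wsswUS=>wsswwUS=>wsswwwUS=>wsswwwwUS=>wsswwwwwUS=>wsswwwwwwUS=>wsswwwwwwwUS=>wsswwwwwwwssS=>wsswwwwwwwsss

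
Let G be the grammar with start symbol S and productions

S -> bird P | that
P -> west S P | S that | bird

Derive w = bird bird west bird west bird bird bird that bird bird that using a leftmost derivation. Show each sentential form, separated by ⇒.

S ⇒ bird P ⇒ bird S that ⇒ bird bird P that ⇒ bird bird west S P that ⇒ bird bird west bird P P that ⇒ bird bird west bird west S P P that ⇒ bird bird west bird west bird P P P that ⇒ bird bird west bird west bird S that P P that ⇒ bird bird west bird west bird bird P that P P that ⇒ bird bird west bird west bird bird bird that P P that ⇒ bird bird west bird west bird bird bird that bird P that ⇒ bird bird west bird west bird bird bird that bird bird that

S ⇒ bird P   [S -> bird P]
bird P ⇒ bird S that   [P -> S that]
bird S that ⇒ bird bird P that   [S -> bird P]
bird bird P that ⇒ bird bird west S P that   [P -> west S P]
bird bird west S P that ⇒ bird bird west bird P P that   [S -> bird P]
bird bird west bird P P that ⇒ bird bird west bird west S P P that   [P -> west S P]
bird bird west bird west S P P that ⇒ bird bird west bird west bird P P P that   [S -> bird P]
bird bird west bird west bird P P P that ⇒ bird bird west bird west bird S that P P that   [P -> S that]
bird bird west bird west bird S that P P that ⇒ bird bird west bird west bird bird P that P P that   [S -> bird P]
bird bird west bird west bird bird P that P P that ⇒ bird bird west bird west bird bird bird that P P that   [P -> bird]
bird bird west bird west bird bird bird that P P that ⇒ bird bird west bird west bird bird bird that bird P that   [P -> bird]
bird bird west bird west bird bird bird that bird P that ⇒ bird bird west bird west bird bird bird that bird bird that   [P -> bird]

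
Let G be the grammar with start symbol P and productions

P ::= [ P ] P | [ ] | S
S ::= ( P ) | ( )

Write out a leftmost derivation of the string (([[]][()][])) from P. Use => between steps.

P => S => (P) => (S) => ((P)) => (([P]P)) => (([[]]P)) => (([[]][P]P)) => (([[]][S]P)) => (([[]][()]P)) => (([[]][()][]))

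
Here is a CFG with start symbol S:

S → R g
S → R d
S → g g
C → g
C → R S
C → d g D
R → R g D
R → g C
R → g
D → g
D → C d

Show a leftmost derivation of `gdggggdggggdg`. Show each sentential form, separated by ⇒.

S ⇒ Rg ⇒ RgDg ⇒ gCgDg ⇒ gdgDgDg ⇒ gdgggDg ⇒ gdgggCdg ⇒ gdgggRSdg ⇒ gdggggCSdg ⇒ gdggggdgDSdg ⇒ gdggggdggSdg ⇒ gdggggdggRgdg ⇒ gdggggdggggdg

S ⇒ Rg   [S → R g]
Rg ⇒ RgDg   [R → R g D]
RgDg ⇒ gCgDg   [R → g C]
gCgDg ⇒ gdgDgDg   [C → d g D]
gdgDgDg ⇒ gdgggDg   [D → g]
gdgggDg ⇒ gdgggCdg   [D → C d]
gdgggCdg ⇒ gdgggRSdg   [C → R S]
gdgggRSdg ⇒ gdggggCSdg   [R → g C]
gdggggCSdg ⇒ gdggggdgDSdg   [C → d g D]
gdggggdgDSdg ⇒ gdggggdggSdg   [D → g]
gdggggdggSdg ⇒ gdggggdggRgdg   [S → R g]
gdggggdggRgdg ⇒ gdggggdggggdg   [R → g]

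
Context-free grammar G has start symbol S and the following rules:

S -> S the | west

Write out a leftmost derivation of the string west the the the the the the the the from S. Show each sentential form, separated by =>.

S => S the => S the the => S the the the => S the the the the => S the the the the the => S the the the the the the => S the the the the the the the => S the the the the the the the the => west the the the the the the the the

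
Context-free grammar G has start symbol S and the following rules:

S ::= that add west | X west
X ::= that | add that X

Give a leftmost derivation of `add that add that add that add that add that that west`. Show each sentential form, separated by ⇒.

S ⇒ X west ⇒ add that X west ⇒ add that add that X west ⇒ add that add that add that X west ⇒ add that add that add that add that X west ⇒ add that add that add that add that add that X west ⇒ add that add that add that add that add that that west

S ⇒ X west   [S ::= X west]
X west ⇒ add that X west   [X ::= add that X]
add that X west ⇒ add that add that X west   [X ::= add that X]
add that add that X west ⇒ add that add that add that X west   [X ::= add that X]
add that add that add that X west ⇒ add that add that add that add that X west   [X ::= add that X]
add that add that add that add that X west ⇒ add that add that add that add that add that X west   [X ::= add that X]
add that add that add that add that add that X west ⇒ add that add that add that add that add that that west   [X ::= that]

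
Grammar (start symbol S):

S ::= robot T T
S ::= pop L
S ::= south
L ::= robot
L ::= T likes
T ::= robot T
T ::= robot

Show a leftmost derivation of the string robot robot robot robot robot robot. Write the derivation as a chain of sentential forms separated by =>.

S => robot T T => robot robot T T => robot robot robot T T => robot robot robot robot T => robot robot robot robot robot T => robot robot robot robot robot robot

S => robot T T   [S ::= robot T T]
robot T T => robot robot T T   [T ::= robot T]
robot robot T T => robot robot robot T T   [T ::= robot T]
robot robot robot T T => robot robot robot robot T   [T ::= robot]
robot robot robot robot T => robot robot robot robot robot T   [T ::= robot T]
robot robot robot robot robot T => robot robot robot robot robot robot   [T ::= robot]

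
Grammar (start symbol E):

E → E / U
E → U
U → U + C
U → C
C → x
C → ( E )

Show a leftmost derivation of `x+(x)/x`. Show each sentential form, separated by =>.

E => E/U   [E → E / U]
E/U => U/U   [E → U]
U/U => U+C/U   [U → U + C]
U+C/U => C+C/U   [U → C]
C+C/U => x+C/U   [C → x]
x+C/U => x+(E)/U   [C → ( E )]
x+(E)/U => x+(U)/U   [E → U]
x+(U)/U => x+(C)/U   [U → C]
x+(C)/U => x+(x)/U   [C → x]
x+(x)/U => x+(x)/C   [U → C]
x+(x)/C => x+(x)/x   [C → x]

E => E/U => U/U => U+C/U => C+C/U => x+C/U => x+(E)/U => x+(U)/U => x+(C)/U => x+(x)/U => x+(x)/C => x+(x)/x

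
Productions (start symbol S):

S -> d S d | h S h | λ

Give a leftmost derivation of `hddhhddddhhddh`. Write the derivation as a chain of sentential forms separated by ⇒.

S ⇒ hSh ⇒ hdSdh ⇒ hddSddh ⇒ hddhShddh ⇒ hddhhShhddh ⇒ hddhhdSdhhddh ⇒ hddhhddSddhhddh ⇒ hddhhddddhhddh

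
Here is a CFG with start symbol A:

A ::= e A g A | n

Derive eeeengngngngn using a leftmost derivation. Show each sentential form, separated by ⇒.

A⇒eAgA⇒eeAgAgA⇒eeeAgAgAgA⇒eeeeAgAgAgAgA⇒eeeengAgAgAgA⇒eeeengngAgAgA⇒eeeengngngAgA⇒eeeengngngngA⇒eeeengngngngn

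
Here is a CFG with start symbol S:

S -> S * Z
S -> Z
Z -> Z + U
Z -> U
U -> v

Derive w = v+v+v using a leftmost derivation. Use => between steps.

S => Z => Z+U => Z+U+U => U+U+U => v+U+U => v+v+U => v+v+v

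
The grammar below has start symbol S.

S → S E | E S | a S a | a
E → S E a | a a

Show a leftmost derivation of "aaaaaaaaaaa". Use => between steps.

S => aSa   [S → a S a]
aSa => aESa   [S → E S]
aESa => aaaSa   [E → a a]
aaaSa => aaaESa   [S → E S]
aaaESa => aaaSEaSa   [E → S E a]
aaaSEaSa => aaaESEaSa   [S → E S]
aaaESEaSa => aaaaaSEaSa   [E → a a]
aaaaaSEaSa => aaaaaaEaSa   [S → a]
aaaaaaEaSa => aaaaaaaaaSa   [E → a a]
aaaaaaaaaSa => aaaaaaaaaaa   [S → a]

S=>aSa=>aESa=>aaaSa=>aaaESa=>aaaSEaSa=>aaaESEaSa=>aaaaaSEaSa=>aaaaaaEaSa=>aaaaaaaaaSa=>aaaaaaaaaaa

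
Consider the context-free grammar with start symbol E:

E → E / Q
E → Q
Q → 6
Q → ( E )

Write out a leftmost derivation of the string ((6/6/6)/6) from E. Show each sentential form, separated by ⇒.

E ⇒ Q ⇒ (E) ⇒ (E/Q) ⇒ (Q/Q) ⇒ ((E)/Q) ⇒ ((E/Q)/Q) ⇒ ((E/Q/Q)/Q) ⇒ ((Q/Q/Q)/Q) ⇒ ((6/Q/Q)/Q) ⇒ ((6/6/Q)/Q) ⇒ ((6/6/6)/Q) ⇒ ((6/6/6)/6)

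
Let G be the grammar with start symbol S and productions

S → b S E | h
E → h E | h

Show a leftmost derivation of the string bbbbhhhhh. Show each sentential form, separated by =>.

S => bSE   [S → b S E]
bSE => bbSEE   [S → b S E]
bbSEE => bbbSEEE   [S → b S E]
bbbSEEE => bbbbSEEEE   [S → b S E]
bbbbSEEEE => bbbbhEEEE   [S → h]
bbbbhEEEE => bbbbhhEEE   [E → h]
bbbbhhEEE => bbbbhhhEE   [E → h]
bbbbhhhEE => bbbbhhhhE   [E → h]
bbbbhhhhE => bbbbhhhhh   [E → h]

S => bSE => bbSEE => bbbSEEE => bbbbSEEEE => bbbbhEEEE => bbbbhhEEE => bbbbhhhEE => bbbbhhhhE => bbbbhhhhh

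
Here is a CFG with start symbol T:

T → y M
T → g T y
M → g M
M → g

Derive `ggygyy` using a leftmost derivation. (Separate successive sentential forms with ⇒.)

T ⇒ gTy   [T → g T y]
gTy ⇒ ggTyy   [T → g T y]
ggTyy ⇒ ggyMyy   [T → y M]
ggyMyy ⇒ ggygyy   [M → g]

T ⇒ gTy ⇒ ggTyy ⇒ ggyMyy ⇒ ggygyy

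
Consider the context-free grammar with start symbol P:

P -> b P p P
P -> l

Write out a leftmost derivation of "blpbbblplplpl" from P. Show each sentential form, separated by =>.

P=>bPpP=>blpP=>blpbPpP=>blpbbPpPpP=>blpbbbPpPpPpP=>blpbbblpPpPpP=>blpbbblplpPpP=>blpbbblplplpP=>blpbbblplplpl

P => bPpP   [P -> b P p P]
bPpP => blpP   [P -> l]
blpP => blpbPpP   [P -> b P p P]
blpbPpP => blpbbPpPpP   [P -> b P p P]
blpbbPpPpP => blpbbbPpPpPpP   [P -> b P p P]
blpbbbPpPpPpP => blpbbblpPpPpP   [P -> l]
blpbbblpPpPpP => blpbbblplpPpP   [P -> l]
blpbbblplpPpP => blpbbblplplpP   [P -> l]
blpbbblplplpP => blpbbblplplpl   [P -> l]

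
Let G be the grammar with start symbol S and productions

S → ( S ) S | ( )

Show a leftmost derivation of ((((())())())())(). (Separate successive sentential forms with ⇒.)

S⇒(S)S⇒((S)S)S⇒(((S)S)S)S⇒((((S)S)S)S)S⇒((((())S)S)S)S⇒((((())())S)S)S⇒((((())())())S)S⇒((((())())())())S⇒((((())())())())()

S ⇒ (S)S   [S → ( S ) S]
(S)S ⇒ ((S)S)S   [S → ( S ) S]
((S)S)S ⇒ (((S)S)S)S   [S → ( S ) S]
(((S)S)S)S ⇒ ((((S)S)S)S)S   [S → ( S ) S]
((((S)S)S)S)S ⇒ ((((())S)S)S)S   [S → ( )]
((((())S)S)S)S ⇒ ((((())())S)S)S   [S → ( )]
((((())())S)S)S ⇒ ((((())())())S)S   [S → ( )]
((((())())())S)S ⇒ ((((())())())())S   [S → ( )]
((((())())())())S ⇒ ((((())())())())()   [S → ( )]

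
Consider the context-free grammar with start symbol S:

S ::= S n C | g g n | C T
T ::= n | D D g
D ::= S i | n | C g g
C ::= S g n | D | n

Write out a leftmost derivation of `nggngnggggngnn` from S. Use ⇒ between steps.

S ⇒ SnC ⇒ CTnC ⇒ nTnC ⇒ nDDgnC ⇒ nCggDgnC ⇒ nDggDgnC ⇒ nCggggDgnC ⇒ nSgnggggDgnC ⇒ nggngnggggDgnC ⇒ nggngnggggngnC ⇒ nggngnggggngnD ⇒ nggngnggggngnn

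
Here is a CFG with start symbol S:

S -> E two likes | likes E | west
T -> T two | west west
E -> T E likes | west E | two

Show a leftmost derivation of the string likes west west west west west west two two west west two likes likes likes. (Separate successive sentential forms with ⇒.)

S ⇒ likes E ⇒ likes west E ⇒ likes west west E ⇒ likes west west T E likes ⇒ likes west west west west E likes ⇒ likes west west west west T E likes likes ⇒ likes west west west west T two E likes likes ⇒ likes west west west west T two two E likes likes ⇒ likes west west west west west west two two E likes likes ⇒ likes west west west west west west two two T E likes likes likes ⇒ likes west west west west west west two two west west E likes likes likes ⇒ likes west west west west west west two two west west two likes likes likes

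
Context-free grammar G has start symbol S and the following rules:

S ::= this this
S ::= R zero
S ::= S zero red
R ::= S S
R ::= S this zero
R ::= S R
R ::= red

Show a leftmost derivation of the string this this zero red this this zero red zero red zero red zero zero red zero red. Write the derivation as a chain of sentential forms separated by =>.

S => S zero red => S zero red zero red => R zero zero red zero red => S S zero zero red zero red => S zero red S zero zero red zero red => this this zero red S zero zero red zero red => this this zero red S zero red zero zero red zero red => this this zero red S zero red zero red zero zero red zero red => this this zero red S zero red zero red zero red zero zero red zero red => this this zero red this this zero red zero red zero red zero zero red zero red

S => S zero red   [S ::= S zero red]
S zero red => S zero red zero red   [S ::= S zero red]
S zero red zero red => R zero zero red zero red   [S ::= R zero]
R zero zero red zero red => S S zero zero red zero red   [R ::= S S]
S S zero zero red zero red => S zero red S zero zero red zero red   [S ::= S zero red]
S zero red S zero zero red zero red => this this zero red S zero zero red zero red   [S ::= this this]
this this zero red S zero zero red zero red => this this zero red S zero red zero zero red zero red   [S ::= S zero red]
this this zero red S zero red zero zero red zero red => this this zero red S zero red zero red zero zero red zero red   [S ::= S zero red]
this this zero red S zero red zero red zero zero red zero red => this this zero red S zero red zero red zero red zero zero red zero red   [S ::= S zero red]
this this zero red S zero red zero red zero red zero zero red zero red => this this zero red this this zero red zero red zero red zero zero red zero red   [S ::= this this]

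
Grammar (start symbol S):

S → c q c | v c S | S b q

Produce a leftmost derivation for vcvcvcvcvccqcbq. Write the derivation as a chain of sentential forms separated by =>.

S => vcS => vcSbq => vcvcSbq => vcvcvcSbq => vcvcvcvcSbq => vcvcvcvcvcSbq => vcvcvcvcvccqcbq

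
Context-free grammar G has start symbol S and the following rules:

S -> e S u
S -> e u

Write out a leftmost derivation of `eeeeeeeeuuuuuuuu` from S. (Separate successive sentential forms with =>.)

S => eSu => eeSuu => eeeSuuu => eeeeSuuuu => eeeeeSuuuuu => eeeeeeSuuuuuu => eeeeeeeSuuuuuuu => eeeeeeeeuuuuuuuu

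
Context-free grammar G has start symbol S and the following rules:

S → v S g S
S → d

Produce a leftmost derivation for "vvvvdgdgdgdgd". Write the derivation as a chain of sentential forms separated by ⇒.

S ⇒ vSgS   [S → v S g S]
vSgS ⇒ vvSgSgS   [S → v S g S]
vvSgSgS ⇒ vvvSgSgSgS   [S → v S g S]
vvvSgSgSgS ⇒ vvvvSgSgSgSgS   [S → v S g S]
vvvvSgSgSgSgS ⇒ vvvvdgSgSgSgS   [S → d]
vvvvdgSgSgSgS ⇒ vvvvdgdgSgSgS   [S → d]
vvvvdgdgSgSgS ⇒ vvvvdgdgdgSgS   [S → d]
vvvvdgdgdgSgS ⇒ vvvvdgdgdgdgS   [S → d]
vvvvdgdgdgdgS ⇒ vvvvdgdgdgdgd   [S → d]

S ⇒ vSgS ⇒ vvSgSgS ⇒ vvvSgSgSgS ⇒ vvvvSgSgSgSgS ⇒ vvvvdgSgSgSgS ⇒ vvvvdgdgSgSgS ⇒ vvvvdgdgdgSgS ⇒ vvvvdgdgdgdgS ⇒ vvvvdgdgdgdgd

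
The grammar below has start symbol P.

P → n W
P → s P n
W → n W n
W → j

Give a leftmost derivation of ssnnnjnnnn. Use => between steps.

P=>sPn=>ssPnn=>ssnWnn=>ssnnWnnn=>ssnnnWnnnn=>ssnnnjnnnn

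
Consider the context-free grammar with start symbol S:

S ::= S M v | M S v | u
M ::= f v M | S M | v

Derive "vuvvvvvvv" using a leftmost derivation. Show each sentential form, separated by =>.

S => SMv => SMvMv => SMvMvMv => MSvMvMvMv => vSvMvMvMv => vuvMvMvMv => vuvvvMvMv => vuvvvvvMv => vuvvvvvvv

S => SMv   [S ::= S M v]
SMv => SMvMv   [S ::= S M v]
SMvMv => SMvMvMv   [S ::= S M v]
SMvMvMv => MSvMvMvMv   [S ::= M S v]
MSvMvMvMv => vSvMvMvMv   [M ::= v]
vSvMvMvMv => vuvMvMvMv   [S ::= u]
vuvMvMvMv => vuvvvMvMv   [M ::= v]
vuvvvMvMv => vuvvvvvMv   [M ::= v]
vuvvvvvMv => vuvvvvvvv   [M ::= v]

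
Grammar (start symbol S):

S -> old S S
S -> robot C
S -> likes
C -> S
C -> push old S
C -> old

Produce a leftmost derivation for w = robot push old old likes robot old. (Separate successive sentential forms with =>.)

S => robot C => robot push old S => robot push old old S S => robot push old old likes S => robot push old old likes robot C => robot push old old likes robot old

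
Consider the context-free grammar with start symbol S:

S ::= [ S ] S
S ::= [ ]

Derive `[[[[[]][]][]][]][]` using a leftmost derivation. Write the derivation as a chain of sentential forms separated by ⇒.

S ⇒ [S]S ⇒ [[S]S]S ⇒ [[[S]S]S]S ⇒ [[[[S]S]S]S]S ⇒ [[[[[]]S]S]S]S ⇒ [[[[[]][]]S]S]S ⇒ [[[[[]][]][]]S]S ⇒ [[[[[]][]][]][]]S ⇒ [[[[[]][]][]][]][]

S ⇒ [S]S   [S ::= [ S ] S]
[S]S ⇒ [[S]S]S   [S ::= [ S ] S]
[[S]S]S ⇒ [[[S]S]S]S   [S ::= [ S ] S]
[[[S]S]S]S ⇒ [[[[S]S]S]S]S   [S ::= [ S ] S]
[[[[S]S]S]S]S ⇒ [[[[[]]S]S]S]S   [S ::= [ ]]
[[[[[]]S]S]S]S ⇒ [[[[[]][]]S]S]S   [S ::= [ ]]
[[[[[]][]]S]S]S ⇒ [[[[[]][]][]]S]S   [S ::= [ ]]
[[[[[]][]][]]S]S ⇒ [[[[[]][]][]][]]S   [S ::= [ ]]
[[[[[]][]][]][]]S ⇒ [[[[[]][]][]][]][]   [S ::= [ ]]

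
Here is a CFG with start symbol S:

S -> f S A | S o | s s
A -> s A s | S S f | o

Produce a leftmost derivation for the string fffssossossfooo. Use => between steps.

S => So => fSAo => fSoAo => ffSAoAo => fffSAAoAo => fffssAAoAo => fffssoAoAo => fffssoSSfoAo => fffssoSoSfoAo => fffssossoSfoAo => fffssossossfoAo => fffssossossfooo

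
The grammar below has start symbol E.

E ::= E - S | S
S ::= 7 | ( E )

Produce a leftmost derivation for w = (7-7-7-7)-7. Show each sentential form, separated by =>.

E=>E-S=>S-S=>(E)-S=>(E-S)-S=>(E-S-S)-S=>(E-S-S-S)-S=>(S-S-S-S)-S=>(7-S-S-S)-S=>(7-7-S-S)-S=>(7-7-7-S)-S=>(7-7-7-7)-S=>(7-7-7-7)-7

E => E-S   [E ::= E - S]
E-S => S-S   [E ::= S]
S-S => (E)-S   [S ::= ( E )]
(E)-S => (E-S)-S   [E ::= E - S]
(E-S)-S => (E-S-S)-S   [E ::= E - S]
(E-S-S)-S => (E-S-S-S)-S   [E ::= E - S]
(E-S-S-S)-S => (S-S-S-S)-S   [E ::= S]
(S-S-S-S)-S => (7-S-S-S)-S   [S ::= 7]
(7-S-S-S)-S => (7-7-S-S)-S   [S ::= 7]
(7-7-S-S)-S => (7-7-7-S)-S   [S ::= 7]
(7-7-7-S)-S => (7-7-7-7)-S   [S ::= 7]
(7-7-7-7)-S => (7-7-7-7)-7   [S ::= 7]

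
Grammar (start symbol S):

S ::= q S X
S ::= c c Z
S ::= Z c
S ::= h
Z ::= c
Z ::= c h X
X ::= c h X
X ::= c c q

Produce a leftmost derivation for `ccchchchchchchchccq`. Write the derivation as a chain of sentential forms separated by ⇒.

S⇒ccZ⇒ccchX⇒ccchchX⇒ccchchchX⇒ccchchchchX⇒ccchchchchchX⇒ccchchchchchchX⇒ccchchchchchchchX⇒ccchchchchchchchccq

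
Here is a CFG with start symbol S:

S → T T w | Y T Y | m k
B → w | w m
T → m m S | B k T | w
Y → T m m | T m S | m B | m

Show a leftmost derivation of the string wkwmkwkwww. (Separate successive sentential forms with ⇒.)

S ⇒ TTw   [S → T T w]
TTw ⇒ BkTTw   [T → B k T]
BkTTw ⇒ wkTTw   [B → w]
wkTTw ⇒ wkBkTTw   [T → B k T]
wkBkTTw ⇒ wkwmkTTw   [B → w m]
wkwmkTTw ⇒ wkwmkBkTTw   [T → B k T]
wkwmkBkTTw ⇒ wkwmkwkTTw   [B → w]
wkwmkwkTTw ⇒ wkwmkwkwTw   [T → w]
wkwmkwkwTw ⇒ wkwmkwkwww   [T → w]

S⇒TTw⇒BkTTw⇒wkTTw⇒wkBkTTw⇒wkwmkTTw⇒wkwmkBkTTw⇒wkwmkwkTTw⇒wkwmkwkwTw⇒wkwmkwkwww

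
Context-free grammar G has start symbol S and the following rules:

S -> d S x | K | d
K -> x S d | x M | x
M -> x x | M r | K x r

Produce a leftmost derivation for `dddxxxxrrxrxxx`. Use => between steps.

S => dSx => ddSxx => dddSxxx => dddKxxx => dddxMxxx => dddxKxrxxx => dddxxMxrxxx => dddxxMrxrxxx => dddxxMrrxrxxx => dddxxxxrrxrxxx

S => dSx   [S -> d S x]
dSx => ddSxx   [S -> d S x]
ddSxx => dddSxxx   [S -> d S x]
dddSxxx => dddKxxx   [S -> K]
dddKxxx => dddxMxxx   [K -> x M]
dddxMxxx => dddxKxrxxx   [M -> K x r]
dddxKxrxxx => dddxxMxrxxx   [K -> x M]
dddxxMxrxxx => dddxxMrxrxxx   [M -> M r]
dddxxMrxrxxx => dddxxMrrxrxxx   [M -> M r]
dddxxMrrxrxxx => dddxxxxrrxrxxx   [M -> x x]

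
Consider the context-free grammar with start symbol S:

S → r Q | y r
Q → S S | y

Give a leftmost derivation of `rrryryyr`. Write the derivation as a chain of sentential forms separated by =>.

S => rQ => rSS => rrQS => rrSSS => rrrQSS => rrrySS => rrryrQS => rrryryS => rrryryyr

S => rQ   [S → r Q]
rQ => rSS   [Q → S S]
rSS => rrQS   [S → r Q]
rrQS => rrSSS   [Q → S S]
rrSSS => rrrQSS   [S → r Q]
rrrQSS => rrrySS   [Q → y]
rrrySS => rrryrQS   [S → r Q]
rrryrQS => rrryryS   [Q → y]
rrryryS => rrryryyr   [S → y r]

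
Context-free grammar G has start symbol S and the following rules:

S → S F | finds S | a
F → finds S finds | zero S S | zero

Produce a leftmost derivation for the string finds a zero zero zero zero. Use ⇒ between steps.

S ⇒ finds S ⇒ finds S F ⇒ finds S F F ⇒ finds S F F F ⇒ finds S F F F F ⇒ finds a F F F F ⇒ finds a zero F F F ⇒ finds a zero zero F F ⇒ finds a zero zero zero F ⇒ finds a zero zero zero zero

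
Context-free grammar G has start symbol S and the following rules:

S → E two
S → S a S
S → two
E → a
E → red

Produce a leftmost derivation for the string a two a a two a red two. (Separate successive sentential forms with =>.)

S => S a S => S a S a S => E two a S a S => a two a S a S => a two a E two a S => a two a a two a S => a two a a two a E two => a two a a two a red two

S => S a S   [S → S a S]
S a S => S a S a S   [S → S a S]
S a S a S => E two a S a S   [S → E two]
E two a S a S => a two a S a S   [E → a]
a two a S a S => a two a E two a S   [S → E two]
a two a E two a S => a two a a two a S   [E → a]
a two a a two a S => a two a a two a E two   [S → E two]
a two a a two a E two => a two a a two a red two   [E → red]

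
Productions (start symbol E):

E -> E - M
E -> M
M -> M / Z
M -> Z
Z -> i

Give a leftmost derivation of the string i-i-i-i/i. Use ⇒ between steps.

E ⇒ E-M   [E -> E - M]
E-M ⇒ E-M-M   [E -> E - M]
E-M-M ⇒ E-M-M-M   [E -> E - M]
E-M-M-M ⇒ M-M-M-M   [E -> M]
M-M-M-M ⇒ Z-M-M-M   [M -> Z]
Z-M-M-M ⇒ i-M-M-M   [Z -> i]
i-M-M-M ⇒ i-Z-M-M   [M -> Z]
i-Z-M-M ⇒ i-i-M-M   [Z -> i]
i-i-M-M ⇒ i-i-Z-M   [M -> Z]
i-i-Z-M ⇒ i-i-i-M   [Z -> i]
i-i-i-M ⇒ i-i-i-M/Z   [M -> M / Z]
i-i-i-M/Z ⇒ i-i-i-Z/Z   [M -> Z]
i-i-i-Z/Z ⇒ i-i-i-i/Z   [Z -> i]
i-i-i-i/Z ⇒ i-i-i-i/i   [Z -> i]

E ⇒ E-M ⇒ E-M-M ⇒ E-M-M-M ⇒ M-M-M-M ⇒ Z-M-M-M ⇒ i-M-M-M ⇒ i-Z-M-M ⇒ i-i-M-M ⇒ i-i-Z-M ⇒ i-i-i-M ⇒ i-i-i-M/Z ⇒ i-i-i-Z/Z ⇒ i-i-i-i/Z ⇒ i-i-i-i/i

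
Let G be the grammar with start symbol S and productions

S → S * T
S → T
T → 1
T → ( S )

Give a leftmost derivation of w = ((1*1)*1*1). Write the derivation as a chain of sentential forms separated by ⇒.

S⇒T⇒(S)⇒(S*T)⇒(S*T*T)⇒(T*T*T)⇒((S)*T*T)⇒((S*T)*T*T)⇒((T*T)*T*T)⇒((1*T)*T*T)⇒((1*1)*T*T)⇒((1*1)*1*T)⇒((1*1)*1*1)

S ⇒ T   [S → T]
T ⇒ (S)   [T → ( S )]
(S) ⇒ (S*T)   [S → S * T]
(S*T) ⇒ (S*T*T)   [S → S * T]
(S*T*T) ⇒ (T*T*T)   [S → T]
(T*T*T) ⇒ ((S)*T*T)   [T → ( S )]
((S)*T*T) ⇒ ((S*T)*T*T)   [S → S * T]
((S*T)*T*T) ⇒ ((T*T)*T*T)   [S → T]
((T*T)*T*T) ⇒ ((1*T)*T*T)   [T → 1]
((1*T)*T*T) ⇒ ((1*1)*T*T)   [T → 1]
((1*1)*T*T) ⇒ ((1*1)*1*T)   [T → 1]
((1*1)*1*T) ⇒ ((1*1)*1*1)   [T → 1]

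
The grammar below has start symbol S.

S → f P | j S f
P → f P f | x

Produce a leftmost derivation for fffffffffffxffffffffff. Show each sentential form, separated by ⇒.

S ⇒ fP   [S → f P]
fP ⇒ ffPf   [P → f P f]
ffPf ⇒ fffPff   [P → f P f]
fffPff ⇒ ffffPfff   [P → f P f]
ffffPfff ⇒ fffffPffff   [P → f P f]
fffffPffff ⇒ ffffffPfffff   [P → f P f]
ffffffPfffff ⇒ fffffffPffffff   [P → f P f]
fffffffPffffff ⇒ ffffffffPfffffff   [P → f P f]
ffffffffPfffffff ⇒ fffffffffPffffffff   [P → f P f]
fffffffffPffffffff ⇒ ffffffffffPfffffffff   [P → f P f]
ffffffffffPfffffffff ⇒ fffffffffffPffffffffff   [P → f P f]
fffffffffffPffffffffff ⇒ fffffffffffxffffffffff   [P → x]

S ⇒ fP ⇒ ffPf ⇒ fffPff ⇒ ffffPfff ⇒ fffffPffff ⇒ ffffffPfffff ⇒ fffffffPffffff ⇒ ffffffffPfffffff ⇒ fffffffffPffffffff ⇒ ffffffffffPfffffffff ⇒ fffffffffffPffffffffff ⇒ fffffffffffxffffffffff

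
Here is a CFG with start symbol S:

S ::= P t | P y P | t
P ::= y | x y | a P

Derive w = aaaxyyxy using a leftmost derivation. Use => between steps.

S => PyP => aPyP => aaPyP => aaaPyP => aaaxyyP => aaaxyyxy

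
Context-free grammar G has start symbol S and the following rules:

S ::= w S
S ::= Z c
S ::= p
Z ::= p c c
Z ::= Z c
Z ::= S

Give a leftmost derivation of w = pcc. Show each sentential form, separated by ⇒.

S⇒Zc⇒Zcc⇒Scc⇒pcc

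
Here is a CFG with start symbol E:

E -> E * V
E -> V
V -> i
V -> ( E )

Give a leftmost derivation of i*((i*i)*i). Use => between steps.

E => E*V   [E -> E * V]
E*V => V*V   [E -> V]
V*V => i*V   [V -> i]
i*V => i*(E)   [V -> ( E )]
i*(E) => i*(E*V)   [E -> E * V]
i*(E*V) => i*(V*V)   [E -> V]
i*(V*V) => i*((E)*V)   [V -> ( E )]
i*((E)*V) => i*((E*V)*V)   [E -> E * V]
i*((E*V)*V) => i*((V*V)*V)   [E -> V]
i*((V*V)*V) => i*((i*V)*V)   [V -> i]
i*((i*V)*V) => i*((i*i)*V)   [V -> i]
i*((i*i)*V) => i*((i*i)*i)   [V -> i]

E=>E*V=>V*V=>i*V=>i*(E)=>i*(E*V)=>i*(V*V)=>i*((E)*V)=>i*((E*V)*V)=>i*((V*V)*V)=>i*((i*V)*V)=>i*((i*i)*V)=>i*((i*i)*i)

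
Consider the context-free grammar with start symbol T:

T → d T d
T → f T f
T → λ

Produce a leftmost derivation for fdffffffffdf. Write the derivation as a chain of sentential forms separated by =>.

T => fTf   [T → f T f]
fTf => fdTdf   [T → d T d]
fdTdf => fdfTfdf   [T → f T f]
fdfTfdf => fdffTffdf   [T → f T f]
fdffTffdf => fdfffTfffdf   [T → f T f]
fdfffTfffdf => fdffffTffffdf   [T → f T f]
fdffffTffffdf => fdffffffffdf   [T → λ]

T => fTf => fdTdf => fdfTfdf => fdffTffdf => fdfffTfffdf => fdffffTffffdf => fdffffffffdf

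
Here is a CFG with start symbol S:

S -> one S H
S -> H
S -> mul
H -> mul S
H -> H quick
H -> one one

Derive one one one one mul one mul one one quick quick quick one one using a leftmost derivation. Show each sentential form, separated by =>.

S => one S H => one one S H H => one one H H H => one one one one H H => one one one one H quick H => one one one one H quick quick H => one one one one mul S quick quick H => one one one one mul one S H quick quick H => one one one one mul one mul H quick quick H => one one one one mul one mul H quick quick quick H => one one one one mul one mul one one quick quick quick H => one one one one mul one mul one one quick quick quick one one

S => one S H   [S -> one S H]
one S H => one one S H H   [S -> one S H]
one one S H H => one one H H H   [S -> H]
one one H H H => one one one one H H   [H -> one one]
one one one one H H => one one one one H quick H   [H -> H quick]
one one one one H quick H => one one one one H quick quick H   [H -> H quick]
one one one one H quick quick H => one one one one mul S quick quick H   [H -> mul S]
one one one one mul S quick quick H => one one one one mul one S H quick quick H   [S -> one S H]
one one one one mul one S H quick quick H => one one one one mul one mul H quick quick H   [S -> mul]
one one one one mul one mul H quick quick H => one one one one mul one mul H quick quick quick H   [H -> H quick]
one one one one mul one mul H quick quick quick H => one one one one mul one mul one one quick quick quick H   [H -> one one]
one one one one mul one mul one one quick quick quick H => one one one one mul one mul one one quick quick quick one one   [H -> one one]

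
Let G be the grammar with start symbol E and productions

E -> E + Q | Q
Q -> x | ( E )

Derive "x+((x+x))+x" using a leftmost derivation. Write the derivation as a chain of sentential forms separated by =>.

E => E+Q => E+Q+Q => Q+Q+Q => x+Q+Q => x+(E)+Q => x+(Q)+Q => x+((E))+Q => x+((E+Q))+Q => x+((Q+Q))+Q => x+((x+Q))+Q => x+((x+x))+Q => x+((x+x))+x

E => E+Q   [E -> E + Q]
E+Q => E+Q+Q   [E -> E + Q]
E+Q+Q => Q+Q+Q   [E -> Q]
Q+Q+Q => x+Q+Q   [Q -> x]
x+Q+Q => x+(E)+Q   [Q -> ( E )]
x+(E)+Q => x+(Q)+Q   [E -> Q]
x+(Q)+Q => x+((E))+Q   [Q -> ( E )]
x+((E))+Q => x+((E+Q))+Q   [E -> E + Q]
x+((E+Q))+Q => x+((Q+Q))+Q   [E -> Q]
x+((Q+Q))+Q => x+((x+Q))+Q   [Q -> x]
x+((x+Q))+Q => x+((x+x))+Q   [Q -> x]
x+((x+x))+Q => x+((x+x))+x   [Q -> x]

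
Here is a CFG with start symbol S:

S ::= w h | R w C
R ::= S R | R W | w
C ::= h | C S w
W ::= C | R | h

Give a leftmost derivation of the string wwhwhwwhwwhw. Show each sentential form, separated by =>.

S=>RwC=>wwC=>wwCSw=>wwCSwSw=>wwCSwSwSw=>wwhSwSwSw=>wwhwhwSwSw=>wwhwhwwhwSw=>wwhwhwwhwwhw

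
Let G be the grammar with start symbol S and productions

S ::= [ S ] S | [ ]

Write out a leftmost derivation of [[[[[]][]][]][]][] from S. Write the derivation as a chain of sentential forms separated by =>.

S => [S]S   [S ::= [ S ] S]
[S]S => [[S]S]S   [S ::= [ S ] S]
[[S]S]S => [[[S]S]S]S   [S ::= [ S ] S]
[[[S]S]S]S => [[[[S]S]S]S]S   [S ::= [ S ] S]
[[[[S]S]S]S]S => [[[[[]]S]S]S]S   [S ::= [ ]]
[[[[[]]S]S]S]S => [[[[[]][]]S]S]S   [S ::= [ ]]
[[[[[]][]]S]S]S => [[[[[]][]][]]S]S   [S ::= [ ]]
[[[[[]][]][]]S]S => [[[[[]][]][]][]]S   [S ::= [ ]]
[[[[[]][]][]][]]S => [[[[[]][]][]][]][]   [S ::= [ ]]

S => [S]S => [[S]S]S => [[[S]S]S]S => [[[[S]S]S]S]S => [[[[[]]S]S]S]S => [[[[[]][]]S]S]S => [[[[[]][]][]]S]S => [[[[[]][]][]][]]S => [[[[[]][]][]][]][]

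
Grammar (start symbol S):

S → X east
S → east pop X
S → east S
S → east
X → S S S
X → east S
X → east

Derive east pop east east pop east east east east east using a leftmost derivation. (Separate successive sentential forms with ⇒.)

S ⇒ east pop X ⇒ east pop S S S ⇒ east pop east S S S ⇒ east pop east east pop X S S ⇒ east pop east east pop east S S S ⇒ east pop east east pop east X east S S ⇒ east pop east east pop east east east S S ⇒ east pop east east pop east east east east S ⇒ east pop east east pop east east east east east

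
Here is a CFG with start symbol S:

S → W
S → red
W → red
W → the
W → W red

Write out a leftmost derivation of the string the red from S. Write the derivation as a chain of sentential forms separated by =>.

S => W => W red => the red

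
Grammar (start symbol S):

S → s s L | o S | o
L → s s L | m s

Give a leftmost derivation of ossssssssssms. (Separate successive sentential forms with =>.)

S => oS   [S → o S]
oS => ossL   [S → s s L]
ossL => ossssL   [L → s s L]
ossssL => ossssssL   [L → s s L]
ossssssL => ossssssssL   [L → s s L]
ossssssssL => ossssssssssL   [L → s s L]
ossssssssssL => ossssssssssms   [L → m s]

S=>oS=>ossL=>ossssL=>ossssssL=>ossssssssL=>ossssssssssL=>ossssssssssms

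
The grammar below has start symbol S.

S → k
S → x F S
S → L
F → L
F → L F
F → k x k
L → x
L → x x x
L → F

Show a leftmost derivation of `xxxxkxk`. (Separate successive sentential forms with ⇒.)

S ⇒ xFS   [S → x F S]
xFS ⇒ xLS   [F → L]
xLS ⇒ xxxxS   [L → x x x]
xxxxS ⇒ xxxxL   [S → L]
xxxxL ⇒ xxxxF   [L → F]
xxxxF ⇒ xxxxkxk   [F → k x k]

S ⇒ xFS ⇒ xLS ⇒ xxxxS ⇒ xxxxL ⇒ xxxxF ⇒ xxxxkxk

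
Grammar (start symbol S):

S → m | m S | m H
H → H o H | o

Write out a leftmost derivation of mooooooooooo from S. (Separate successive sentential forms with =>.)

S => mH => mHoH => mHoHoH => mHoHoHoH => mHoHoHoHoH => mHoHoHoHoHoH => mooHoHoHoHoH => mooooHoHoHoH => mooooooHoHoH => mooooooooHoH => mooooooooooH => mooooooooooo

S => mH   [S → m H]
mH => mHoH   [H → H o H]
mHoH => mHoHoH   [H → H o H]
mHoHoH => mHoHoHoH   [H → H o H]
mHoHoHoH => mHoHoHoHoH   [H → H o H]
mHoHoHoHoH => mHoHoHoHoHoH   [H → H o H]
mHoHoHoHoHoH => mooHoHoHoHoH   [H → o]
mooHoHoHoHoH => mooooHoHoHoH   [H → o]
mooooHoHoHoH => mooooooHoHoH   [H → o]
mooooooHoHoH => mooooooooHoH   [H → o]
mooooooooHoH => mooooooooooH   [H → o]
mooooooooooH => mooooooooooo   [H → o]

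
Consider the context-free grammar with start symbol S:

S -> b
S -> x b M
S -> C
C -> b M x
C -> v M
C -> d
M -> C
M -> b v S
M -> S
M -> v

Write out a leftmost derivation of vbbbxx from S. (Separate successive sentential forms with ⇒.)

S ⇒ C   [S -> C]
C ⇒ vM   [C -> v M]
vM ⇒ vC   [M -> C]
vC ⇒ vbMx   [C -> b M x]
vbMx ⇒ vbCx   [M -> C]
vbCx ⇒ vbbMxx   [C -> b M x]
vbbMxx ⇒ vbbSxx   [M -> S]
vbbSxx ⇒ vbbbxx   [S -> b]

S ⇒ C ⇒ vM ⇒ vC ⇒ vbMx ⇒ vbCx ⇒ vbbMxx ⇒ vbbSxx ⇒ vbbbxx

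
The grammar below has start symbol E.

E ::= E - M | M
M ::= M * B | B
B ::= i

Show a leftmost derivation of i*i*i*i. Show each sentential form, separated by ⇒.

E ⇒ M   [E ::= M]
M ⇒ M*B   [M ::= M * B]
M*B ⇒ M*B*B   [M ::= M * B]
M*B*B ⇒ M*B*B*B   [M ::= M * B]
M*B*B*B ⇒ B*B*B*B   [M ::= B]
B*B*B*B ⇒ i*B*B*B   [B ::= i]
i*B*B*B ⇒ i*i*B*B   [B ::= i]
i*i*B*B ⇒ i*i*i*B   [B ::= i]
i*i*i*B ⇒ i*i*i*i   [B ::= i]

E ⇒ M ⇒ M*B ⇒ M*B*B ⇒ M*B*B*B ⇒ B*B*B*B ⇒ i*B*B*B ⇒ i*i*B*B ⇒ i*i*i*B ⇒ i*i*i*i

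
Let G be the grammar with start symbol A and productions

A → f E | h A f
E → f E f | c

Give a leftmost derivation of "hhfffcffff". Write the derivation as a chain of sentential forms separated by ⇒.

A ⇒ hAf   [A → h A f]
hAf ⇒ hhAff   [A → h A f]
hhAff ⇒ hhfEff   [A → f E]
hhfEff ⇒ hhffEfff   [E → f E f]
hhffEfff ⇒ hhfffEffff   [E → f E f]
hhfffEffff ⇒ hhfffcffff   [E → c]

A⇒hAf⇒hhAff⇒hhfEff⇒hhffEfff⇒hhfffEffff⇒hhfffcffff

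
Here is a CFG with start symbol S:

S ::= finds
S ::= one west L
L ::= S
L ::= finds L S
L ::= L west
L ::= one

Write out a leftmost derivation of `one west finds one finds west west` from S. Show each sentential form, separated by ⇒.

S ⇒ one west L ⇒ one west L west ⇒ one west L west west ⇒ one west finds L S west west ⇒ one west finds one S west west ⇒ one west finds one finds west west

S ⇒ one west L   [S ::= one west L]
one west L ⇒ one west L west   [L ::= L west]
one west L west ⇒ one west L west west   [L ::= L west]
one west L west west ⇒ one west finds L S west west   [L ::= finds L S]
one west finds L S west west ⇒ one west finds one S west west   [L ::= one]
one west finds one S west west ⇒ one west finds one finds west west   [S ::= finds]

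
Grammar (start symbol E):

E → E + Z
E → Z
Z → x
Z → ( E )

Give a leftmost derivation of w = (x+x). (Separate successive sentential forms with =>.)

E => Z   [E → Z]
Z => (E)   [Z → ( E )]
(E) => (E+Z)   [E → E + Z]
(E+Z) => (Z+Z)   [E → Z]
(Z+Z) => (x+Z)   [Z → x]
(x+Z) => (x+x)   [Z → x]

E => Z => (E) => (E+Z) => (Z+Z) => (x+Z) => (x+x)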